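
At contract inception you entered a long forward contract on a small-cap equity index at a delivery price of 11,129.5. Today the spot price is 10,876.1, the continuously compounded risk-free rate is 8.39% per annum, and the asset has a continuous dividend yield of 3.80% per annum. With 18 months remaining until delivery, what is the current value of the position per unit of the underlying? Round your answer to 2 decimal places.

460.10

Current fair forward for the remaining 18 months: F = S·e^((r − q)·T), (r − q) = 0.0839 − 0.0380 = 0.0459
F = 10876.1 · e^(0.0459 × 18/12) = 10876.1 × 1.07127551 = 11651.2996
Value of long forward = (F − K)·e^(−rT) = (11651.2996 − 11129.5) · e^(−0.0839·18/12)
= 521.7996 × 0.88174710 = 460.10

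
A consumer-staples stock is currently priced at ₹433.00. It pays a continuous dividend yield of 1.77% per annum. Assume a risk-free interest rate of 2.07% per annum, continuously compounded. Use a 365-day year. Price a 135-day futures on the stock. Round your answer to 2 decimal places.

₹433.48

F = S·e^((r − q)T) = 433.00 · e^((0.0207 − 0.0177) × 135/365)
= 433.00 · e^0.001110 = 433.00 × 1.001111
F = ₹433.48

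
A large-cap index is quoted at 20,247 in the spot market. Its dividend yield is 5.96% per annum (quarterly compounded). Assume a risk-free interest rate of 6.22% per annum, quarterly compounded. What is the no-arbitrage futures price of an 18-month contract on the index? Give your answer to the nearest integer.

F = S · (1+r/4)^(4T) / (1+q/4)^(4T)
= 20247 × 1.097003 / 1.092797 = 20247 × 1.003849
F = 20,325

20,325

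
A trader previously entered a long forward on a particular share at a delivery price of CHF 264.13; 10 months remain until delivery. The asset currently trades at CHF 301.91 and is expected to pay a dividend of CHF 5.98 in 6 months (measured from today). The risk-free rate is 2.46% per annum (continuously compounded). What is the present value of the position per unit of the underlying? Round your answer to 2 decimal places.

CHF 37.23

PV(remaining dividends) I = 5.98·e^(−0.0246·6/12) = 5.9069
Current forward F = (S − I)·e^(rT) = (301.91 − 5.9069)·e^(0.0246·10/12) = 296.0031 × 1.020712 = 302.1339
Value (long) = (F − K)·e^(−rT) = (302.1339 − 264.13) × 0.979709 = 37.2328
Value = CHF 37.23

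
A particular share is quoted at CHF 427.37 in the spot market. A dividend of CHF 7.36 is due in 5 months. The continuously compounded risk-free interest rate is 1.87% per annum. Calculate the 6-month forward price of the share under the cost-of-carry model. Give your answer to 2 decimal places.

PV(dividends) I = 7.36·e^(−0.0187·5/12)
I = 7.3029
F = (S − I)·e^(rT) = (427.37 − 7.3029) · e^(0.0187·6/12)
= 420.0671 · e^0.009350 = 420.0671 × 1.009394 = CHF 424.01

CHF 424.01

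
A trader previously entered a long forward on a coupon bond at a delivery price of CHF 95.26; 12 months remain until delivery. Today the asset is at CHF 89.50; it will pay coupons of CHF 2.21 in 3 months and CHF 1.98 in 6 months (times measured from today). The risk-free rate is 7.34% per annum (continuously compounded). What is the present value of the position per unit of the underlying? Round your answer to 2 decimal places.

-CHF 3.10

PV(remaining coupons) I = 2.21·e^(−0.0734·3/12) + 1.98·e^(−0.0734·6/12) = 4.0785
Current forward F = (S − I)·e^(rT) = (89.50 − 4.0785)·e^(0.0734·12/12) = 85.4215 × 1.076161 = 91.9273
Value (long) = (F − K)·e^(−rT) = (91.9273 − 95.26) × 0.929229 = -3.0968
Value = -CHF 3.10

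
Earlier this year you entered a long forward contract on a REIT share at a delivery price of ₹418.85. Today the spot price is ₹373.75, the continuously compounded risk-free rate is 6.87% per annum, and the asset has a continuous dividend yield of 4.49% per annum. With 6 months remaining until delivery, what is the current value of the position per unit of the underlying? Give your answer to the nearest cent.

-₹39.25

Current fair forward for the remaining 6 months: F = S·e^((r − q)·T), (r − q) = 0.0687 − 0.0449 = 0.0238
F = 373.75 · e^(0.0238 × 6/12) = 373.75 × 1.011971 = 378.2242
Value of long forward = (F − K)·e^(−rT) = (378.2242 − 418.85) · e^(−0.0687·6/12)
= -40.6258 × 0.966233 = -39.25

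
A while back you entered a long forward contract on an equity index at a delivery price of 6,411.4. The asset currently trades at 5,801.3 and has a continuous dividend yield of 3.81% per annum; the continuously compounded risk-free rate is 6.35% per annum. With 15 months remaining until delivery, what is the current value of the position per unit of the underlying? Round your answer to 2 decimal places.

Current fair forward for the remaining 15 months: F = S·e^((r − q)·T), (r − q) = 0.0635 − 0.0381 = 0.0254
F = 5801.3 · e^(0.0254 × 15/12) = 5801.3 × 1.03225941 = 5988.4465
Value of long forward = (F − K)·e^(−rT) = (5988.4465 − 6411.4) · e^(−0.0635·15/12)
= -422.9535 × 0.92369347 = -390.68

-390.68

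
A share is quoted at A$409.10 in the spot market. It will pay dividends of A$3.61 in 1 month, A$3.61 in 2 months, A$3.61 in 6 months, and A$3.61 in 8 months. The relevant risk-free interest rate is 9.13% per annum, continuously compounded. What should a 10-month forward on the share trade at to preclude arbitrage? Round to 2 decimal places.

PV(dividends) I = 3.61·e^(−0.0913·1/12) + 3.61·e^(−0.0913·2/12) + 3.61·e^(−0.0913·6/12) + 3.61·e^(−0.0913·8/12)
I = 3.5826 + 3.5555 + 3.4489 + 3.3968 = 13.9838
F = (S − I)·e^(rT) = (409.10 − 13.9838) · e^(0.0913·10/12)
= 395.1162 · e^0.076083 = 395.1162 × 1.079052 = A$426.35

A$426.35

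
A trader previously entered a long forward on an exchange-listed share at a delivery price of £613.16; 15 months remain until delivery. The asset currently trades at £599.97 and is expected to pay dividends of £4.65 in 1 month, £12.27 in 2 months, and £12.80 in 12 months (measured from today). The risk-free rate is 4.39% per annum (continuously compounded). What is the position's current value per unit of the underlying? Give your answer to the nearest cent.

PV(remaining dividends) I = 4.65·e^(−0.0439·1/12) + 12.27·e^(−0.0439·2/12) + 12.80·e^(−0.0439·12/12) = 29.0638
Current forward F = (S − I)·e^(rT) = (599.97 − 29.0638)·e^(0.0439·15/12) = 570.9062 × 1.056409 = 603.1104
Value (long) = (F − K)·e^(−rT) = (603.1104 − 613.16) × 0.946603 = -9.5130
Value = -£9.51

-£9.51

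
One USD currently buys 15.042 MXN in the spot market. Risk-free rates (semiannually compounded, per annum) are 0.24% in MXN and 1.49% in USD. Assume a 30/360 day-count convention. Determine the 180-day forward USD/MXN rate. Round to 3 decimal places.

By covered interest parity, F = S · (1+r_MXN/2)^(2T) / (1+r_USD/2)^(2T)
= 15.042 × 1.001200 / 1.007450 = 15.042 × 0.993796
F = 14.949 MXN per USD

14.949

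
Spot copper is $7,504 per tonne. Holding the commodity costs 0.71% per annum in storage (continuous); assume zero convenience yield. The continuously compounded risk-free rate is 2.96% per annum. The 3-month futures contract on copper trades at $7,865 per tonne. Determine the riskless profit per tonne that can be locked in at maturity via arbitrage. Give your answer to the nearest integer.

Fair futures: F* = S·e^(carry·T), with carry = (r + u) = 0.0296 + 0.0071 = 0.0367
F* = 7504 · e^(0.0367 × 3/12) = 7504 · e^0.009175 = 7504 × 1.009217 = $7573.1644
Market $7865 > fair $7573.1644: forward overpriced → cash-and-carry (buy spot, short the forward).
At maturity, profit = |F_mkt − F*| = |7865 − 7573.1644| = $292 per tonne

$292 per tonne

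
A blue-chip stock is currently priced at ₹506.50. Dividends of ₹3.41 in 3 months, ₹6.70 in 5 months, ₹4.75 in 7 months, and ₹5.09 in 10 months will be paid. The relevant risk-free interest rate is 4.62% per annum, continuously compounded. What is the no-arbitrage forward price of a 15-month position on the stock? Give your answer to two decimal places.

₹515.99

PV(dividends) I = 3.41·e^(−0.0462·3/12) + 6.70·e^(−0.0462·5/12) + 4.75·e^(−0.0462·7/12) + 5.09·e^(−0.0462·10/12)
I = 3.3708 + 6.5723 + 4.6237 + 4.8978 = 19.4646
F = (S − I)·e^(rT) = (506.50 − 19.4646) · e^(0.0462·15/12)
= 487.0354 · e^0.057750 = 487.0354 × 1.059450 = ₹515.99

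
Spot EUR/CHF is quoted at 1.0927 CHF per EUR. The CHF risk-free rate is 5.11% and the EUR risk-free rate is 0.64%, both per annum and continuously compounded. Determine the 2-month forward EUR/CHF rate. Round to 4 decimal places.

1.1009

F = S·e^((r_CHF − r_EUR)T) = 1.0927 · e^((0.0511 − 0.0064) × 2/12)
= 1.0927 · e^0.007450 = 1.0927 × 1.007478
F = 1.1009 CHF per EUR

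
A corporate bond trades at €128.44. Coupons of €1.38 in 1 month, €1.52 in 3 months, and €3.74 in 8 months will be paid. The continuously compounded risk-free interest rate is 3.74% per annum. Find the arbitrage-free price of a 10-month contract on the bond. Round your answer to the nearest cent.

€125.77

PV(coupons) I = 1.38·e^(−0.0374·1/12) + 1.52·e^(−0.0374·3/12) + 3.74·e^(−0.0374·8/12)
I = 1.3757 + 1.5059 + 3.6479 = 6.5295
F = (S − I)·e^(rT) = (128.44 − 6.5295) · e^(0.0374·10/12)
= 121.9105 · e^0.031167 = 121.9105 × 1.031658 = €125.77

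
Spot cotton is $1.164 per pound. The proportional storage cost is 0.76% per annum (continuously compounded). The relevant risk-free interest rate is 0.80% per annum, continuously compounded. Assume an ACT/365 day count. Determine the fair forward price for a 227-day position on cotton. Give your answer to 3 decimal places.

$1.175 per pound

Net carry = r + u − y = 0.0080 + 0.0076 − 0.0000 = 0.0156
F = S·e^((r+u−y)T) = 1.164 · e^(0.0156 × 227/365) = 1.164 · e^0.009702
= 1.164 × 1.009749 = $1.175 per pound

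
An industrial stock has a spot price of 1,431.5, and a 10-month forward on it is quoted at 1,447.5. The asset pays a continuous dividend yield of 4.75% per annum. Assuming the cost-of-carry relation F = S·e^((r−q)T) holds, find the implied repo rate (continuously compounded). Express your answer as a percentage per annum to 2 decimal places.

From F = S·e^((r−q)T): (r − q) = ln(F/S)/T
ln(1447.5/1431.5) = ln(1.011177) = 0.011115
(r − q) = 0.011115 / (10/12) = 0.013338
r = ln(F/S)/T + q = 0.013338 + 0.0475 = 0.060838
r = 6.08%

6.08%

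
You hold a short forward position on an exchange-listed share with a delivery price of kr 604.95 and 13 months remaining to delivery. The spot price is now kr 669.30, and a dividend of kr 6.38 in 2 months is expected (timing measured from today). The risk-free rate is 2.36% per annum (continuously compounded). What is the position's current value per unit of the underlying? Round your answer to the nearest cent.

PV(remaining dividends) I = 6.38·e^(−0.0236·2/12) = 6.3550
Current forward F = (S − I)·e^(rT) = (669.30 − 6.3550)·e^(0.0236·13/12) = 662.9450 × 1.025896 = 680.1126
Value (long) = (F − K)·e^(−rT) = (680.1126 − 604.95) × 0.974757 = 73.2653
Short position value = −(long value) = -kr 73.27

-kr 73.27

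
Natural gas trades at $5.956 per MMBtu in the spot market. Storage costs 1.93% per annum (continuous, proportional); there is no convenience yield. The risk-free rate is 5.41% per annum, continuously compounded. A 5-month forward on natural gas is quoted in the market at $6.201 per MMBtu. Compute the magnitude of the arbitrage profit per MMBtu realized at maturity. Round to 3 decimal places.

$0.060 per MMBtu

Fair forward: F* = S·e^(carry·T), with carry = (r + u) = 0.0541 + 0.0193 = 0.0734
F* = 5.956 · e^(0.0734 × 5/12) = 5.956 · e^0.030583 = 5.956 × 1.031055 = $6.1410
Market $6.201 > fair $6.1410: forward overpriced → cash-and-carry (buy spot, short the forward).
At maturity, profit = |F_mkt − F*| = |6.201 − 6.1410| = $0.060 per MMBtu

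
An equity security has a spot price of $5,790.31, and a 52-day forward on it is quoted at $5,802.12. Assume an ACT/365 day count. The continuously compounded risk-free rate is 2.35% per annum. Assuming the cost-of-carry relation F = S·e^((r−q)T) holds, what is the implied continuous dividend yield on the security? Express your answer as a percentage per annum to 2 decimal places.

From F = S·e^((r−q)T): (r − q) = ln(F/S)/T
ln(5802.12/5790.31) = ln(1.002040) = 0.002038
(r − q) = 0.002038 / (52/365) = 0.014305
q = r − ln(F/S)/T = 0.0235 − 0.014305 = 0.009195
q = 0.92%

0.92%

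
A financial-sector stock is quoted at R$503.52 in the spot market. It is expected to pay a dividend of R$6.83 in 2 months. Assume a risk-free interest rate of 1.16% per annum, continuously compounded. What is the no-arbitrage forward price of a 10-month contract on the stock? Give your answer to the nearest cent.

R$501.53

PV(dividends) I = 6.83·e^(−0.0116·2/12)
I = 6.8168
F = (S − I)·e^(rT) = (503.52 − 6.8168) · e^(0.0116·10/12)
= 496.7032 · e^0.009667 = 496.7032 × 1.009714 = R$501.53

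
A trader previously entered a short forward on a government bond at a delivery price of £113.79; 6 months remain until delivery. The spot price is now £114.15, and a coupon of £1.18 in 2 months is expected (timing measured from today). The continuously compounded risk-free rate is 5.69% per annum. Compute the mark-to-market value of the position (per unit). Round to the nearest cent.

PV(remaining coupons) I = 1.18·e^(−0.0569·2/12) = 1.1689
Current forward F = (S − I)·e^(rT) = (114.15 − 1.1689)·e^(0.0569·6/12) = 112.9811 × 1.028859 = 116.2416
Value (long) = (F − K)·e^(−rT) = (116.2416 − 113.79) × 0.971951 = 2.3828
Short position value = −(long value) = -£2.38

-£2.38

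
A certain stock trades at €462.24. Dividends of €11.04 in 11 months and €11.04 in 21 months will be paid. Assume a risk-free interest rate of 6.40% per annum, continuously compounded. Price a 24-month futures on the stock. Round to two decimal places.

€502.31

PV(dividends) I = 11.04·e^(−0.0640·11/12) + 11.04·e^(−0.0640·21/12)
I = 10.4110 + 9.8702 = 20.2812
F = (S − I)·e^(rT) = (462.24 − 20.2812) · e^(0.0640·24/12)
= 441.9588 · e^0.128000 = 441.9588 × 1.136553 = €502.31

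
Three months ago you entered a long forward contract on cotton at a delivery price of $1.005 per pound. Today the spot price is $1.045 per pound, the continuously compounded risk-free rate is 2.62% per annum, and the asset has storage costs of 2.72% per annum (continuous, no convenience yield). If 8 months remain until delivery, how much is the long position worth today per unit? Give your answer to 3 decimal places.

Current fair forward for the remaining 8 months: F = S·e^((r + u)·T), (r + u) = 0.0262 + 0.0272 = 0.0534
F = 1.045 · e^(0.0534 × 8/12) = 1.045 × 1.036241 = 1.0829
Value of long forward = (F − K)·e^(−rT) = (1.0829 − 1.005) · e^(−0.0262·8/12)
= 0.0779 × 0.982685 = 0.077

$0.077 per pound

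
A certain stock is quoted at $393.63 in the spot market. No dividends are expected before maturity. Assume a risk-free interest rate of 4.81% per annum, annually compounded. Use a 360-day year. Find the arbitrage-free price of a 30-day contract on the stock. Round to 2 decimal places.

F = S · (1+r)^T
= 393.63 × 1.003923
F = $395.17

$395.17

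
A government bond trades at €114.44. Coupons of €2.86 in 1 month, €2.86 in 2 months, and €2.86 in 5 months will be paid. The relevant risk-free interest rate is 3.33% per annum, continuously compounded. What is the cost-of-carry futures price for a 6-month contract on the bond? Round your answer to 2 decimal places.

PV(coupons) I = 2.86·e^(−0.0333·1/12) + 2.86·e^(−0.0333·2/12) + 2.86·e^(−0.0333·5/12)
I = 2.8521 + 2.8442 + 2.8206 = 8.5169
F = (S − I)·e^(rT) = (114.44 − 8.5169) · e^(0.0333·6/12)
= 105.9231 · e^0.016650 = 105.9231 × 1.016789 = €107.70

€107.70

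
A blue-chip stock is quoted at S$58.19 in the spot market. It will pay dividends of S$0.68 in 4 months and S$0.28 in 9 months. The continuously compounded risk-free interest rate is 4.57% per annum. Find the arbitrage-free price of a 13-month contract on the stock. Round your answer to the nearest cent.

S$60.16

PV(dividends) I = 0.68·e^(−0.0457·4/12) + 0.28·e^(−0.0457·9/12)
I = 0.6697 + 0.2706 = 0.9403
F = (S − I)·e^(rT) = (58.19 − 0.9403) · e^(0.0457·13/12)
= 57.2497 · e^0.049508 = 57.2497 × 1.050754 = S$60.16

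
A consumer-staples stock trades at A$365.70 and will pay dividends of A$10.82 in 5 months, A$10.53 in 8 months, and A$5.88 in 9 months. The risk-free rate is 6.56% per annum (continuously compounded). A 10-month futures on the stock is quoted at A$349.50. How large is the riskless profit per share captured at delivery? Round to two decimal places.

PV(dividends) I = 10.82·e^(−0.0656·5/12) + 10.53·e^(−0.0656·8/12) + 5.88·e^(−0.0656·9/12) = 26.2054
Fair futures F* = (S − I)·e^(rT) = (365.70 − 26.2054)·e^0.054667 = 339.4946 × 1.056189 = 358.5705
Market A$349.50 < fair 358.5705: forward underpriced → reverse cash-and-carry (short the stock, invest proceeds at r, pay the dividends, go long the forward).
Profit at T = |F_mkt − F*| = |349.50 − 358.5705| = A$9.07 per share

A$9.07 per share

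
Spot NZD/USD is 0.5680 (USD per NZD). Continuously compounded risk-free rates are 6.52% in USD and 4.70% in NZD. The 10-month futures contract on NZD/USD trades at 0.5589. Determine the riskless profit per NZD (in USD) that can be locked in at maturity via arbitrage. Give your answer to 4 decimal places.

Fair futures: F* = S·e^(carry·T), with carry = (r_USD − r_NZD) = 0.0652 − 0.0470 = 0.0182
F* = 0.5680 · e^(0.0182 × 10/12) = 0.5680 · e^0.015167 = 0.5680 × 1.015283 = 0.5767
Market 0.5589 < fair 0.5767: forward underpriced → reverse cash-and-carry (short spot, go long the forward).
At maturity, profit = |F_mkt − F*| = |0.5589 − 0.5767| = 0.0178 per NZD (in USD)

0.0178 per NZD (in USD)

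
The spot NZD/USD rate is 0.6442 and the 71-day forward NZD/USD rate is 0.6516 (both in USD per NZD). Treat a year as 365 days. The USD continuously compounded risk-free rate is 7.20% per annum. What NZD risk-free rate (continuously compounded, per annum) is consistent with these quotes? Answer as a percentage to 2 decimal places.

1.33%

F = S·e^((r_USD − r_NZD)T) ⇒ r_NZD = r_USD − ln(F/S)/T
ln(0.6516/0.6442) = 0.011422; /(71/365) = 0.058719
r_NZD = 0.0720 − 0.058719 = 0.013281
r_NZD = 1.33%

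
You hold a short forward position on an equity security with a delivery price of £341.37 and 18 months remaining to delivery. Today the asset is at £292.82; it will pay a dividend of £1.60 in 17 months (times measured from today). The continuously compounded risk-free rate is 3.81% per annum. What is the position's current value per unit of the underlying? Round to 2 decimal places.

£31.10

PV(remaining dividends) I = 1.60·e^(−0.0381·17/12) = 1.5159
Current forward F = (S − I)·e^(rT) = (292.82 − 1.5159)·e^(0.0381·18/12) = 291.3041 × 1.058815 = 308.4372
Value (long) = (F − K)·e^(−rT) = (308.4372 − 341.37) × 0.944452 = -31.1034
Short position value = −(long value) = £31.10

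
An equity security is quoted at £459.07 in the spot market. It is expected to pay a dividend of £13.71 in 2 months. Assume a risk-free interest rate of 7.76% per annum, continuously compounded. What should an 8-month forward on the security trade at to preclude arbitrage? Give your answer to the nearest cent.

PV(dividends) I = 13.71·e^(−0.0776·2/12)
I = 13.5338
F = (S − I)·e^(rT) = (459.07 − 13.5338) · e^(0.0776·8/12)
= 445.5362 · e^0.051733 = 445.5362 × 1.053095 = £469.19

£469.19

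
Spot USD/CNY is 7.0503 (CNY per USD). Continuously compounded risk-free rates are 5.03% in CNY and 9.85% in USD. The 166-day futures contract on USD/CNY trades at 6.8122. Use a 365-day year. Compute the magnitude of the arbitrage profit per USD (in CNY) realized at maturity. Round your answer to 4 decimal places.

Fair futures: F* = S·e^(carry·T), with carry = (r_CNY − r_USD) = 0.0503 − 0.0985 = -0.0482
F* = 7.0503 · e^(-0.0482 × 166/365) = 7.0503 · e^-0.021921 = 7.0503 × 0.978318 = 6.8974
Market 6.8122 < fair 6.8974: forward underpriced → reverse cash-and-carry (short spot, go long the forward).
At maturity, profit = |F_mkt − F*| = |6.8122 − 6.8974| = 0.0852 per USD (in CNY)

0.0852 per USD (in CNY)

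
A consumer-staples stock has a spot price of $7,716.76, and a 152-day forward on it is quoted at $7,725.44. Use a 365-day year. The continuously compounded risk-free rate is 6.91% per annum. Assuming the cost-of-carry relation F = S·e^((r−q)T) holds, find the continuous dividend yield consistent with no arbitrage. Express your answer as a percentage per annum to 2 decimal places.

6.64%

From F = S·e^((r−q)T): (r − q) = ln(F/S)/T
ln(7725.44/7716.76) = ln(1.001125) = 0.001124
(r − q) = 0.001124 / (152/365) = 0.002699
q = r − ln(F/S)/T = 0.0691 − 0.002699 = 0.066401
q = 6.64%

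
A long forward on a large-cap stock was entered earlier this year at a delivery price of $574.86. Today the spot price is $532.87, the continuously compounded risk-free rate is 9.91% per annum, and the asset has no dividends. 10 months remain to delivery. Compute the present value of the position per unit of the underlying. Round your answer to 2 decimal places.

Current fair forward for the remaining 10 months: F = S·e^(r·T), r = 0.0991
F = 532.87 · e^(0.0991 × 10/12) = 532.87 × 1.086089 = 578.7442
Value of long forward = (F − K)·e^(−rT) = (578.7442 − 574.86) · e^(−0.0991·10/12)
= 3.8842 × 0.920735 = 3.58

$3.58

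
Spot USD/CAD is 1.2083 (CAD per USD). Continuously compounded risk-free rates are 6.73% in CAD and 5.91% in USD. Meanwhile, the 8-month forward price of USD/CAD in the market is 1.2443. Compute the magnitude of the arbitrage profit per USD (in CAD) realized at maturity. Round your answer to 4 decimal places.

Fair forward: F* = S·e^(carry·T), with carry = (r_CAD − r_USD) = 0.0673 − 0.0591 = 0.0082
F* = 1.2083 · e^(0.0082 × 8/12) = 1.2083 · e^0.005467 = 1.2083 × 1.005482 = 1.2149
Market 1.2443 > fair 1.2149: forward overpriced → cash-and-carry (buy spot, short the forward).
At maturity, profit = |F_mkt − F*| = |1.2443 − 1.2149| = 0.0294 per USD (in CAD)

0.0294 per USD (in CAD)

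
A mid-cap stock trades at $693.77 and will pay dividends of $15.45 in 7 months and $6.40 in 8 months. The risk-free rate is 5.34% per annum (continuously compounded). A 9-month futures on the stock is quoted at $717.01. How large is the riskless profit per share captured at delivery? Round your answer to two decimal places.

PV(dividends) I = 15.45·e^(−0.0534·7/12) + 6.40·e^(−0.0534·8/12) = 21.1523
Fair futures F* = (S − I)·e^(rT) = (693.77 − 21.1523)·e^0.040050 = 672.6177 × 1.040863 = 700.1029
Market $717.01 > fair 700.1029: forward overpriced → cash-and-carry (borrow at r, buy the stock and collect the dividends, short the forward).
Profit at T = |F_mkt − F*| = |717.01 − 700.1029| = $16.91 per share

$16.91 per share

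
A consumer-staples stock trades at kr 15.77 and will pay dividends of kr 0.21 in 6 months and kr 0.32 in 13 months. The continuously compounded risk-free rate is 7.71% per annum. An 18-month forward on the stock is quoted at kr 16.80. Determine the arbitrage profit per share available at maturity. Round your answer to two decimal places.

PV(dividends) I = 0.21·e^(−0.0771·6/12) + 0.32·e^(−0.0771·13/12) = 0.4964
Fair forward F* = (S − I)·e^(rT) = (15.77 − 0.4964)·e^0.115650 = 15.2736 × 1.122603 = 17.1462
Market kr 16.80 < fair 17.1462: forward underpriced → reverse cash-and-carry (short the stock, invest proceeds at r, pay the dividends, go long the forward).
Profit at T = |F_mkt − F*| = |16.80 − 17.1462| = kr 0.35 per share

kr 0.35 per share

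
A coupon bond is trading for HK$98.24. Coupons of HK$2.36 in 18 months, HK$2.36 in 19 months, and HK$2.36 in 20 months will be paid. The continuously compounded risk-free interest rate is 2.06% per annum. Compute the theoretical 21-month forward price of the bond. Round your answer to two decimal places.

HK$94.74

PV(coupons) I = 2.36·e^(−0.0206·18/12) + 2.36·e^(−0.0206·19/12) + 2.36·e^(−0.0206·20/12)
I = 2.2882 + 2.2843 + 2.2803 = 6.8528
F = (S − I)·e^(rT) = (98.24 − 6.8528) · e^(0.0206·21/12)
= 91.3872 · e^0.036050 = 91.3872 × 1.036708 = HK$94.74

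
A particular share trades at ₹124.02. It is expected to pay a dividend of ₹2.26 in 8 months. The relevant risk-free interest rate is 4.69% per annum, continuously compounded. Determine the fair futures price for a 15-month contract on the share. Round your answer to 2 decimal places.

PV(dividends) I = 2.26·e^(−0.0469·8/12)
I = 2.1904
F = (S − I)·e^(rT) = (124.02 − 2.1904) · e^(0.0469·15/12)
= 121.8296 · e^0.058625 = 121.8296 × 1.060378 = ₹129.19

₹129.19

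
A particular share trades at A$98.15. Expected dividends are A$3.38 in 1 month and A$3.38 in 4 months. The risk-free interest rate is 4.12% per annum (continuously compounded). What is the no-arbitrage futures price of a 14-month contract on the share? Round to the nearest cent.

PV(dividends) I = 3.38·e^(−0.0412·1/12) + 3.38·e^(−0.0412·4/12)
I = 3.3684 + 3.3339 = 6.7023
F = (S − I)·e^(rT) = (98.15 − 6.7023) · e^(0.0412·14/12)
= 91.4477 · e^0.048067 = 91.4477 × 1.049241 = A$95.95

A$95.95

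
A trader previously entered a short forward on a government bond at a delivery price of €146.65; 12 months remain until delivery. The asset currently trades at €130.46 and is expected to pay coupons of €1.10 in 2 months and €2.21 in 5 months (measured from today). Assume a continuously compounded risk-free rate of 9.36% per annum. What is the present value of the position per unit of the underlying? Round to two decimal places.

PV(remaining coupons) I = 1.10·e^(−0.0936·2/12) + 2.21·e^(−0.0936·5/12) = 3.2084
Current forward F = (S − I)·e^(rT) = (130.46 − 3.2084)·e^(0.0936·12/12) = 127.2516 × 1.098120 = 139.7375
Value (long) = (F − K)·e^(−rT) = (139.7375 − 146.65) × 0.910647 = -6.2948
Short position value = −(long value) = €6.29

€6.29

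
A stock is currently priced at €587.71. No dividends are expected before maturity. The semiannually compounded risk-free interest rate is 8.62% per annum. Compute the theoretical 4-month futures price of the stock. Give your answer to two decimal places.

F = S · (1+r/2)^(2T)
= 587.71 × 1.028531
F = €604.48

€604.48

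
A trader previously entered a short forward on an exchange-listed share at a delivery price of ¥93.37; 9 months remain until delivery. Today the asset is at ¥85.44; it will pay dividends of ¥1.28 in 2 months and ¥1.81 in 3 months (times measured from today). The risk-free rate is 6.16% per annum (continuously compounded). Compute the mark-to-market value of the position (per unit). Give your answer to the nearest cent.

PV(remaining dividends) I = 1.28·e^(−0.0616·2/12) + 1.81·e^(−0.0616·3/12) = 3.0493
Current forward F = (S − I)·e^(rT) = (85.44 − 3.0493)·e^(0.0616·9/12) = 82.3907 × 1.047284 = 86.2865
Value (long) = (F − K)·e^(−rT) = (86.2865 − 93.37) × 0.954851 = -6.7637
Short position value = −(long value) = ¥6.76

¥6.76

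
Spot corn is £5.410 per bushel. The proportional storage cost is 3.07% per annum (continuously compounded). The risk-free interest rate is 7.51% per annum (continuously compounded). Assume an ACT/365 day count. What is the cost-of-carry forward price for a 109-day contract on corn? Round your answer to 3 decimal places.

Net carry = r + u − y = 0.0751 + 0.0307 − 0.0000 = 0.1058
F = S·e^((r+u−y)T) = 5.410 · e^(0.1058 × 109/365) = 5.410 · e^0.031595
= 5.410 × 1.032099 = £5.584 per bushel

£5.584 per bushel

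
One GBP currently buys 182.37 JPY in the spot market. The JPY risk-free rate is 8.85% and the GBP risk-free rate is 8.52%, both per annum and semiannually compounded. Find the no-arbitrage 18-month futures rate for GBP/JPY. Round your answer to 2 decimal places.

By covered interest parity, F = S · (1+r_JPY/2)^(2T) / (1+r_GBP/2)^(2T)
= 182.37 × 1.138711 / 1.133322 = 182.37 × 1.004755
F = 183.24 JPY per GBP

183.24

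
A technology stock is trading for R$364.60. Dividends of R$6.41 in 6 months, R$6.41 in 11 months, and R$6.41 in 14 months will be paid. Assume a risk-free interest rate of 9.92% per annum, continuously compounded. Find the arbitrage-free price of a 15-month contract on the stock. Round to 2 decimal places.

R$392.74

PV(dividends) I = 6.41·e^(−0.0992·6/12) + 6.41·e^(−0.0992·11/12) + 6.41·e^(−0.0992·14/12)
I = 6.0998 + 5.8528 + 5.7095 = 17.6621
F = (S − I)·e^(rT) = (364.60 − 17.6621) · e^(0.0992·15/12)
= 346.9379 · e^0.124000 = 346.9379 × 1.132016 = R$392.74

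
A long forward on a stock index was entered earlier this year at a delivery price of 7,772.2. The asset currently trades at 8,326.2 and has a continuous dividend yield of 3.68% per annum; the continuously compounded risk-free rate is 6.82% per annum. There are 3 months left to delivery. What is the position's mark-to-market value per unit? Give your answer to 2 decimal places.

Current fair forward for the remaining 3 months: F = S·e^((r − q)·T), (r − q) = 0.0682 − 0.0368 = 0.0314
F = 8326.2 · e^(0.0314 × 3/12) = 8326.2 × 1.00788089 = 8391.8179
Value of long forward = (F − K)·e^(−rT) = (8391.8179 − 7772.2) · e^(−0.0682·3/12)
= 619.6179 × 0.98309453 = 609.14

609.14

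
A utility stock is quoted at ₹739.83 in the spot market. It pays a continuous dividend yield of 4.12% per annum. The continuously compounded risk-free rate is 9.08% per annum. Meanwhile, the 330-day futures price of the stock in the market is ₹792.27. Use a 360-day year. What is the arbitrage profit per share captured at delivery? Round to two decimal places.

₹18.03 per share

Fair futures: F* = S·e^(carry·T), with carry = (r − q) = 0.0908 − 0.0412 = 0.0496
F* = 739.83 · e^(0.0496 × 330/360) = 739.83 · e^0.045467 = 739.83 × 1.046516 = ₹774.2439
Market ₹792.27 > fair ₹774.2439: forward overpriced → cash-and-carry (buy spot, short the forward).
At maturity, profit = |F_mkt − F*| = |792.27 − 774.2439| = ₹18.03 per share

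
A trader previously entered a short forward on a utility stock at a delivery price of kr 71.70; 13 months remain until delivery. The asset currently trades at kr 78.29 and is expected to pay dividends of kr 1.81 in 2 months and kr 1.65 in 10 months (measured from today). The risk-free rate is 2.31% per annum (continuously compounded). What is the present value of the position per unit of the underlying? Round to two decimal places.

-kr 4.94

PV(remaining dividends) I = 1.81·e^(−0.0231·2/12) + 1.65·e^(−0.0231·10/12) = 3.4216
Current forward F = (S − I)·e^(rT) = (78.29 − 3.4216)·e^(0.0231·13/12) = 74.8684 × 1.025341 = 76.7656
Value (long) = (F − K)·e^(−rT) = (76.7656 − 71.70) × 0.975286 = 4.9404
Short position value = −(long value) = -kr 4.94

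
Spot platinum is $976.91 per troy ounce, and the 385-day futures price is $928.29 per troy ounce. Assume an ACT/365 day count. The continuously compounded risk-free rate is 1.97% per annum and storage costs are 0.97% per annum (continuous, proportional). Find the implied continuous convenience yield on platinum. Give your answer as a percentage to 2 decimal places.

7.78%

F = S·e^((r+u−y)T) ⇒ (r+u−y) = ln(F/S)/T
ln(928.29/976.91) = -0.051050; /T ⇒ -0.048398
y = r + u − ln(F/S)/T = 0.0197 + 0.0097 + 0.048398 = 0.077798
y = 7.78%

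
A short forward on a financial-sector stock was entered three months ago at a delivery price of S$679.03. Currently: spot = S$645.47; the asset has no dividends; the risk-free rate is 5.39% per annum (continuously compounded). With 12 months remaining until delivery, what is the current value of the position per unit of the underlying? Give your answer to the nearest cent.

-S$2.07

Current fair forward for the remaining 12 months: F = S·e^(r·T), r = 0.0539
F = 645.47 · e^(0.0539 × 12/12) = 645.47 × 1.055379 = 681.2155
Value of long forward = (F − K)·e^(−rT) = (681.2155 − 679.03) · e^(−0.0539·12/12)
= 2.1855 × 0.947527 = 2.07
Short position value = −(long value) = -S$2.07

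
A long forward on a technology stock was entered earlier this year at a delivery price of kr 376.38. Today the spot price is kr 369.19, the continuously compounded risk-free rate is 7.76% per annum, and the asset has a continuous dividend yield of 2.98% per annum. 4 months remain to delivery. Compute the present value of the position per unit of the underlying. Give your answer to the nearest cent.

-kr 1.23

Current fair forward for the remaining 4 months: F = S·e^((r − q)·T), (r − q) = 0.0776 − 0.0298 = 0.0478
F = 369.19 · e^(0.0478 × 4/12) = 369.19 × 1.016061 = 375.1196
Value of long forward = (F − K)·e^(−rT) = (375.1196 − 376.38) · e^(−0.0776·4/12)
= -1.2604 × 0.974465 = -1.23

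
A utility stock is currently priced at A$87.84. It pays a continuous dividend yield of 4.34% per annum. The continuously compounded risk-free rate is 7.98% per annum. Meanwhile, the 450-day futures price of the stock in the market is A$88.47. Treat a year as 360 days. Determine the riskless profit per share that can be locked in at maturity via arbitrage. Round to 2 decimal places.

Fair futures: F* = S·e^(carry·T), with carry = (r − q) = 0.0798 − 0.0434 = 0.0364
F* = 87.84 · e^(0.0364 × 450/360) = 87.84 · e^0.045500 = 87.84 × 1.046551 = A$91.9290
Market A$88.47 < fair A$91.9290: forward underpriced → reverse cash-and-carry (short spot, go long the forward).
At maturity, profit = |F_mkt − F*| = |88.47 − 91.9290| = A$3.46 per share

A$3.46 per share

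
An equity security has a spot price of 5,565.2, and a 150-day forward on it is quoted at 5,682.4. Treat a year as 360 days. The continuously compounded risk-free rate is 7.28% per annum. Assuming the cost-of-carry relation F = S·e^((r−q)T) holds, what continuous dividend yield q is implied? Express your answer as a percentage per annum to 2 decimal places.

2.28%

From F = S·e^((r−q)T): (r − q) = ln(F/S)/T
ln(5682.4/5565.2) = ln(1.021059) = 0.020840
(r − q) = 0.020840 / (150/360) = 0.050016
q = r − ln(F/S)/T = 0.0728 − 0.050016 = 0.022784
q = 2.28%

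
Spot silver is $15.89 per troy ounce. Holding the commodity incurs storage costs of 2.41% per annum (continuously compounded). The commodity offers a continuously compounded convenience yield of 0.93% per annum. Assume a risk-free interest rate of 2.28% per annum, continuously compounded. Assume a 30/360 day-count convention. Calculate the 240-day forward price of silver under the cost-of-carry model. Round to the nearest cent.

$16.29 per troy ounce

Net carry = r + u − y = 0.0228 + 0.0241 − 0.0093 = 0.0376
F = S·e^((r+u−y)T) = 15.89 · e^(0.0376 × 240/360) = 15.89 · e^0.025067
= 15.89 × 1.025384 = $16.29 per troy ounce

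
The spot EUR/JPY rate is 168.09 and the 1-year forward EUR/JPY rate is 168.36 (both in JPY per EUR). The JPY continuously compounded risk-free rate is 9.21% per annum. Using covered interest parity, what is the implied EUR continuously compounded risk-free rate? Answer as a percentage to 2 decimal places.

F = S·e^((r_JPY − r_EUR)T) ⇒ r_EUR = r_JPY − ln(F/S)/T
ln(168.36/168.09) = 0.001605; /(1) = 0.001605
r_EUR = 0.0921 − 0.001605 = 0.090495
r_EUR = 9.05%

9.05%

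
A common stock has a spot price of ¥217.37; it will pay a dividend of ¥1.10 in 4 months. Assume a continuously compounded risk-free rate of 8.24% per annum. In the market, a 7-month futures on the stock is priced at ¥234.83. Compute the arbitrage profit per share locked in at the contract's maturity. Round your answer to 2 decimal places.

¥7.88 per share

PV(dividends) I = 1.10·e^(−0.0824·4/12) = 1.0702
Fair futures F* = (S − I)·e^(rT) = (217.37 − 1.0702)·e^0.048067 = 216.2998 × 1.049241 = 226.9506
Market ¥234.83 > fair 226.9506: forward overpriced → cash-and-carry (borrow at r, buy the stock and collect the dividends, short the forward).
Profit at T = |F_mkt − F*| = |234.83 − 226.9506| = ¥7.88 per share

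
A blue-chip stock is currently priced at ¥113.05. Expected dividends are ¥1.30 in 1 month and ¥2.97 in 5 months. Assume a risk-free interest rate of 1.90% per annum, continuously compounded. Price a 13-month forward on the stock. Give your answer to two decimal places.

¥111.07

PV(dividends) I = 1.30·e^(−0.0190·1/12) + 2.97·e^(−0.0190·5/12)
I = 1.2979 + 2.9466 = 4.2445
F = (S − I)·e^(rT) = (113.05 − 4.2445) · e^(0.0190·13/12)
= 108.8055 · e^0.020583 = 108.8055 × 1.020796 = ¥111.07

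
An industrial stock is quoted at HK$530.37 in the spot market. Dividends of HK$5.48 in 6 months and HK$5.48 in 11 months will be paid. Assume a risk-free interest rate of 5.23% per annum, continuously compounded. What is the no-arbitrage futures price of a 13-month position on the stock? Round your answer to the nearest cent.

PV(dividends) I = 5.48·e^(−0.0523·6/12) + 5.48·e^(−0.0523·11/12)
I = 5.3386 + 5.2235 = 10.5621
F = (S − I)·e^(rT) = (530.37 − 10.5621) · e^(0.0523·13/12)
= 519.8079 · e^0.056658 = 519.8079 × 1.058294 = HK$550.11

HK$550.11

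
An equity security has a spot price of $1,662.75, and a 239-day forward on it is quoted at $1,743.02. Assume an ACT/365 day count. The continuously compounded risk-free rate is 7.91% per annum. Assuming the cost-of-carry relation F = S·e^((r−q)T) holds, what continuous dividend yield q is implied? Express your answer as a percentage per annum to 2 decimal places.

From F = S·e^((r−q)T): (r − q) = ln(F/S)/T
ln(1743.02/1662.75) = ln(1.048275) = 0.047146
(r − q) = 0.047146 / (239/365) = 0.072001
q = r − ln(F/S)/T = 0.0791 − 0.072001 = 0.007099
q = 0.71%

0.71%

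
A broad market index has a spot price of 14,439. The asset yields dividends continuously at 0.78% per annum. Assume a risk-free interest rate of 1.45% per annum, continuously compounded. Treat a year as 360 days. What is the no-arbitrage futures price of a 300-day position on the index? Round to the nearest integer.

F = S·e^((r − q)T) = 14439 · e^((0.0145 − 0.0078) × 300/360)
= 14439 · e^0.005583 = 14439 × 1.005599
F = 14,520

14,520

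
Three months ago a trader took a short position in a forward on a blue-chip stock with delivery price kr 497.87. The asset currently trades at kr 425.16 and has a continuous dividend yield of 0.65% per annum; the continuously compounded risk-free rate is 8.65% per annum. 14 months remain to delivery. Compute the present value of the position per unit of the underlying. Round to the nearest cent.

Current fair forward for the remaining 14 months: F = S·e^((r − q)·T), (r − q) = 0.0865 − 0.0065 = 0.0800
F = 425.16 · e^(0.0800 × 14/12) = 425.16 × 1.097828 = 466.7526
Value of long forward = (F − K)·e^(−rT) = (466.7526 − 497.87) · e^(−0.0865·14/12)
= -31.1174 × 0.904008 = -28.13
Short position value = −(long value) = kr 28.13

kr 28.13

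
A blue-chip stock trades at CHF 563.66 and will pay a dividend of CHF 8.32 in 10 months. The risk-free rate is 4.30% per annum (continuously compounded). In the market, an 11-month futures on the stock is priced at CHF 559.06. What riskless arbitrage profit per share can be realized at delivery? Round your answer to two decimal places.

PV(dividends) I = 8.32·e^(−0.0430·10/12) = 8.0271
Fair futures F* = (S − I)·e^(rT) = (563.66 − 8.0271)·e^0.039417 = 555.6329 × 1.040204 = 577.9716
Market CHF 559.06 < fair 577.9716: forward underpriced → reverse cash-and-carry (short the stock, invest proceeds at r, pay the dividends, go long the forward).
Profit at T = |F_mkt − F*| = |559.06 − 577.9716| = CHF 18.91 per share

CHF 18.91 per share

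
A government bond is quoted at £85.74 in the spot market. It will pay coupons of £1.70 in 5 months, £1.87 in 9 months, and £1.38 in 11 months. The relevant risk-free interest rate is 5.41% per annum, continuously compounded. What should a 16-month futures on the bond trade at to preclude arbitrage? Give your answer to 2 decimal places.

PV(coupons) I = 1.70·e^(−0.0541·5/12) + 1.87·e^(−0.0541·9/12) + 1.38·e^(−0.0541·11/12)
I = 1.6621 + 1.7956 + 1.3132 = 4.7709
F = (S − I)·e^(rT) = (85.74 − 4.7709) · e^(0.0541·16/12)
= 80.9691 · e^0.072133 = 80.9691 × 1.074798 = £87.03

£87.03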